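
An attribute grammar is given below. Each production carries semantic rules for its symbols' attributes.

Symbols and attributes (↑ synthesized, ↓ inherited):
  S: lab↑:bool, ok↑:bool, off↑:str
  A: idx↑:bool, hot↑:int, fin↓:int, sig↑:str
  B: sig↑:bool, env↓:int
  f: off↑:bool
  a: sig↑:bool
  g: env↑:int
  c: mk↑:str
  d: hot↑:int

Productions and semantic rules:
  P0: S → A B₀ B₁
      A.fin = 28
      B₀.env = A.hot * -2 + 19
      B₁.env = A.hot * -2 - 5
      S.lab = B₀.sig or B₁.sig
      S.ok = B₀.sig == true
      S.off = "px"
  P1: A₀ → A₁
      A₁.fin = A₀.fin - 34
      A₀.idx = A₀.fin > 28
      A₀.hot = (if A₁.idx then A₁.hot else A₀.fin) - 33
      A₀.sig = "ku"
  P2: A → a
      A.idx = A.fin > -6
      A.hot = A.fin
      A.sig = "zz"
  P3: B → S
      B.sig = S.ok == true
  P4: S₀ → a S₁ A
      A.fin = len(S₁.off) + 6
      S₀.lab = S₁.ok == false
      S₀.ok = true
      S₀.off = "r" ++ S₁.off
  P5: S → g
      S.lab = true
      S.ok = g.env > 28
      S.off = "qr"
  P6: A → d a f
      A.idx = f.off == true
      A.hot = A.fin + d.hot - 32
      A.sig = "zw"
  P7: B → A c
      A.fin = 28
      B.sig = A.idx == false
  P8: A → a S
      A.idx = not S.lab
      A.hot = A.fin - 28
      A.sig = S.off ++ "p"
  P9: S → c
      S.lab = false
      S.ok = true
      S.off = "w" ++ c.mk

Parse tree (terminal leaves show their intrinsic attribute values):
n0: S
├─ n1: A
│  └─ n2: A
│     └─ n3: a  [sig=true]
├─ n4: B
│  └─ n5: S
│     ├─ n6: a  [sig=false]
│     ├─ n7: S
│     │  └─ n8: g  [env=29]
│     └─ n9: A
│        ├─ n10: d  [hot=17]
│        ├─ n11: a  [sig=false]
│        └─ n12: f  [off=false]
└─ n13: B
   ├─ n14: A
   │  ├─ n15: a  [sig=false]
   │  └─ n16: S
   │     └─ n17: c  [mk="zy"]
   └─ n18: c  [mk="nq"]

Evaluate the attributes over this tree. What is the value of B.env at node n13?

5

1. n1.fin = 28  [28]
2. n2.fin = -6  [A₀.fin - 34]
3. n3.sig = true  [terminal]
4. n2.idx = false  [A.fin > -6]
5. n2.hot = -6  [A.fin]
6. n2.sig = "zz"  ["zz"]
7. n1.idx = false  [A₀.fin > 28]
8. n1.hot = -5  [(if A₁.idx then A₁.hot else A₀.fin) - 33]
9. n1.sig = "ku"  ["ku"]
10. n4.env = 29  [A.hot * -2 + 19]
11. n6.sig = false  [terminal]
12. n8.env = 29  [terminal]
13. n7.lab = true  [true]
14. n7.ok = true  [g.env > 28]
15. n7.off = "qr"  ["qr"]
16. n9.fin = 8  [len(S₁.off) + 6]
17. n10.hot = 17  [terminal]
18. n11.sig = false  [terminal]
19. n12.off = false  [terminal]
20. n9.idx = false  [f.off == true]
21. n9.hot = -7  [A.fin + d.hot - 32]
22. n9.sig = "zw"  ["zw"]
23. n5.lab = false  [S₁.ok == false]
24. n5.ok = true  [true]
25. n5.off = "rqr"  ["r" ++ S₁.off]
26. n4.sig = true  [S.ok == true]
27. n13.env = 5  [A.hot * -2 - 5]
28. n14.fin = 28  [28]
29. n15.sig = false  [terminal]
30. n17.mk = "zy"  [terminal]
31. n16.lab = false  [false]
32. n16.ok = true  [true]
33. n16.off = "wzy"  ["w" ++ c.mk]
34. n14.idx = true  [not S.lab]
35. n14.hot = 0  [A.fin - 28]
36. n14.sig = "wzyp"  [S.off ++ "p"]
37. n18.mk = "nq"  [terminal]
38. n13.sig = false  [A.idx == false]
39. n0.lab = true  [B₀.sig or B₁.sig]
40. n0.ok = true  [B₀.sig == true]
41. n0.off = "px"  ["px"]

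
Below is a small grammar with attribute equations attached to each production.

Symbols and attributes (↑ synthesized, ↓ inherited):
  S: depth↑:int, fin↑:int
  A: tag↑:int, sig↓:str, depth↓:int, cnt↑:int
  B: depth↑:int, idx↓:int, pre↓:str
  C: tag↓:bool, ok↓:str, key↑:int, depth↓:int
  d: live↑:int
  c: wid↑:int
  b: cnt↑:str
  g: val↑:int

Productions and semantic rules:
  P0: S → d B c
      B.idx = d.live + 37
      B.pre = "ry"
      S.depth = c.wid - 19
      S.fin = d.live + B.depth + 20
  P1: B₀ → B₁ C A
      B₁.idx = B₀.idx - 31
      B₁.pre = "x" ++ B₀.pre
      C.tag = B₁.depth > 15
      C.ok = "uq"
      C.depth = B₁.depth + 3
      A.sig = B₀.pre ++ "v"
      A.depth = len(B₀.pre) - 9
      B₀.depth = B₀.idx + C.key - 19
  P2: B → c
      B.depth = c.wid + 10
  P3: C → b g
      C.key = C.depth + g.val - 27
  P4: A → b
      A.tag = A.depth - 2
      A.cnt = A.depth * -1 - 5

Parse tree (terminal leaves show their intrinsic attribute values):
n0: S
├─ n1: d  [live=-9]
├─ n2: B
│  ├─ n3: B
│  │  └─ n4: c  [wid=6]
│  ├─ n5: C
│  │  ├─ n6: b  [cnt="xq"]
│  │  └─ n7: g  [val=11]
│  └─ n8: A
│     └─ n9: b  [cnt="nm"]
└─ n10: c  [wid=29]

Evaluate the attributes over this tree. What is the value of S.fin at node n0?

1. n1.live = -9  [terminal]
2. n2.idx = 28  [d.live + 37]
3. n2.pre = "ry"  ["ry"]
4. n3.idx = -3  [B₀.idx - 31]
5. n3.pre = "xry"  ["x" ++ B₀.pre]
6. n4.wid = 6  [terminal]
7. n3.depth = 16  [c.wid + 10]
8. n5.tag = true  [B₁.depth > 15]
9. n5.ok = "uq"  ["uq"]
10. n5.depth = 19  [B₁.depth + 3]
11. n6.cnt = "xq"  [terminal]
12. n7.val = 11  [terminal]
13. n5.key = 3  [C.depth + g.val - 27]
14. n8.sig = "ryv"  [B₀.pre ++ "v"]
15. n8.depth = -7  [len(B₀.pre) - 9]
16. n9.cnt = "nm"  [terminal]
17. n8.tag = -9  [A.depth - 2]
18. n8.cnt = 2  [A.depth * -1 - 5]
19. n2.depth = 12  [B₀.idx + C.key - 19]
20. n10.wid = 29  [terminal]
21. n0.depth = 10  [c.wid - 19]
22. n0.fin = 23  [d.live + B.depth + 20]

23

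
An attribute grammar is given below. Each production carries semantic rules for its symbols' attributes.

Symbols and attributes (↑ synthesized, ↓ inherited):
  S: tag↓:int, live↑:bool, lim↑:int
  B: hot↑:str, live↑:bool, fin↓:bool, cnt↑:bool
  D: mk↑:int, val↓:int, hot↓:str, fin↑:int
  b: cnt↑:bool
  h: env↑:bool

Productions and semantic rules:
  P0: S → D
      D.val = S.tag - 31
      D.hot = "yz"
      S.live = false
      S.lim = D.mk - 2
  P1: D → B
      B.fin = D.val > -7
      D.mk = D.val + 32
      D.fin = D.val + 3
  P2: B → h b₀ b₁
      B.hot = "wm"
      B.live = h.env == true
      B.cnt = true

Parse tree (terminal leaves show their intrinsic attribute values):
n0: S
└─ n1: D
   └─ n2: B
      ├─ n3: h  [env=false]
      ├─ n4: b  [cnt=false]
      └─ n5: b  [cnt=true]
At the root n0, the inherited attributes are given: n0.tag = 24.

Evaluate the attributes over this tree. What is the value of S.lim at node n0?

1. n0.tag = 24  [given at root]
2. n1.val = -7  [S.tag - 31]
3. n1.hot = "yz"  ["yz"]
4. n2.fin = false  [D.val > -7]
5. n3.env = false  [terminal]
6. n4.cnt = false  [terminal]
7. n5.cnt = true  [terminal]
8. n2.hot = "wm"  ["wm"]
9. n2.live = false  [h.env == true]
10. n2.cnt = true  [true]
11. n1.mk = 25  [D.val + 32]
12. n1.fin = -4  [D.val + 3]
13. n0.live = false  [false]
14. n0.lim = 23  [D.mk - 2]

23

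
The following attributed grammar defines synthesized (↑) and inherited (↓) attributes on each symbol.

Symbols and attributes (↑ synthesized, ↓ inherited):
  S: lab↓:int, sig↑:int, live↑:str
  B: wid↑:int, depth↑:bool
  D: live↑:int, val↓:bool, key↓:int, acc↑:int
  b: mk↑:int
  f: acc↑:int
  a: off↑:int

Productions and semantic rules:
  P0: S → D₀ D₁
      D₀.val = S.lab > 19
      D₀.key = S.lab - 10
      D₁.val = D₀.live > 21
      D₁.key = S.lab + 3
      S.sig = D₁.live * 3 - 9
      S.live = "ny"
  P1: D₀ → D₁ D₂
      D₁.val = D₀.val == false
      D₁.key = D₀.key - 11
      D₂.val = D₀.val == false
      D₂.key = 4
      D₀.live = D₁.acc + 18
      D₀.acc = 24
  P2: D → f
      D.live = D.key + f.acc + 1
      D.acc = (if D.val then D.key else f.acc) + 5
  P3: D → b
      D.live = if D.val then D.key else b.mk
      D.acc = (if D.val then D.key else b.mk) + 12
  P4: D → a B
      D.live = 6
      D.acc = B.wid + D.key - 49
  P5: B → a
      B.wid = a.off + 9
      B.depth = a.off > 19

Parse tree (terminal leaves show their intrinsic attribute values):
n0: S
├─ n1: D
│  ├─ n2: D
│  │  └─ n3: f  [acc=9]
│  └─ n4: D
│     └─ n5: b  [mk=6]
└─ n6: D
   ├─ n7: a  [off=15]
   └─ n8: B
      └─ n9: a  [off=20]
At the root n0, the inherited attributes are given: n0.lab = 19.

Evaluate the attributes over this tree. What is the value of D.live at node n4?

1. n0.lab = 19  [given at root]
2. n1.val = false  [S.lab > 19]
3. n1.key = 9  [S.lab - 10]
4. n2.val = true  [D₀.val == false]
5. n2.key = -2  [D₀.key - 11]
6. n3.acc = 9  [terminal]
7. n2.live = 8  [D.key + f.acc + 1]
8. n2.acc = 3  [(if D.val then D.key else f.acc) + 5]
9. n4.val = true  [D₀.val == false]
10. n4.key = 4  [4]
11. n5.mk = 6  [terminal]
12. n4.live = 4  [if D.val then D.key else b.mk]
13. n4.acc = 16  [(if D.val then D.key else b.mk) + 12]
14. n1.live = 21  [D₁.acc + 18]
15. n1.acc = 24  [24]
16. n6.val = false  [D₀.live > 21]
17. n6.key = 22  [S.lab + 3]
18. n7.off = 15  [terminal]
19. n9.off = 20  [terminal]
20. n8.wid = 29  [a.off + 9]
21. n8.depth = true  [a.off > 19]
22. n6.live = 6  [6]
23. n6.acc = 2  [B.wid + D.key - 49]
24. n0.sig = 9  [D₁.live * 3 - 9]
25. n0.live = "ny"  ["ny"]

4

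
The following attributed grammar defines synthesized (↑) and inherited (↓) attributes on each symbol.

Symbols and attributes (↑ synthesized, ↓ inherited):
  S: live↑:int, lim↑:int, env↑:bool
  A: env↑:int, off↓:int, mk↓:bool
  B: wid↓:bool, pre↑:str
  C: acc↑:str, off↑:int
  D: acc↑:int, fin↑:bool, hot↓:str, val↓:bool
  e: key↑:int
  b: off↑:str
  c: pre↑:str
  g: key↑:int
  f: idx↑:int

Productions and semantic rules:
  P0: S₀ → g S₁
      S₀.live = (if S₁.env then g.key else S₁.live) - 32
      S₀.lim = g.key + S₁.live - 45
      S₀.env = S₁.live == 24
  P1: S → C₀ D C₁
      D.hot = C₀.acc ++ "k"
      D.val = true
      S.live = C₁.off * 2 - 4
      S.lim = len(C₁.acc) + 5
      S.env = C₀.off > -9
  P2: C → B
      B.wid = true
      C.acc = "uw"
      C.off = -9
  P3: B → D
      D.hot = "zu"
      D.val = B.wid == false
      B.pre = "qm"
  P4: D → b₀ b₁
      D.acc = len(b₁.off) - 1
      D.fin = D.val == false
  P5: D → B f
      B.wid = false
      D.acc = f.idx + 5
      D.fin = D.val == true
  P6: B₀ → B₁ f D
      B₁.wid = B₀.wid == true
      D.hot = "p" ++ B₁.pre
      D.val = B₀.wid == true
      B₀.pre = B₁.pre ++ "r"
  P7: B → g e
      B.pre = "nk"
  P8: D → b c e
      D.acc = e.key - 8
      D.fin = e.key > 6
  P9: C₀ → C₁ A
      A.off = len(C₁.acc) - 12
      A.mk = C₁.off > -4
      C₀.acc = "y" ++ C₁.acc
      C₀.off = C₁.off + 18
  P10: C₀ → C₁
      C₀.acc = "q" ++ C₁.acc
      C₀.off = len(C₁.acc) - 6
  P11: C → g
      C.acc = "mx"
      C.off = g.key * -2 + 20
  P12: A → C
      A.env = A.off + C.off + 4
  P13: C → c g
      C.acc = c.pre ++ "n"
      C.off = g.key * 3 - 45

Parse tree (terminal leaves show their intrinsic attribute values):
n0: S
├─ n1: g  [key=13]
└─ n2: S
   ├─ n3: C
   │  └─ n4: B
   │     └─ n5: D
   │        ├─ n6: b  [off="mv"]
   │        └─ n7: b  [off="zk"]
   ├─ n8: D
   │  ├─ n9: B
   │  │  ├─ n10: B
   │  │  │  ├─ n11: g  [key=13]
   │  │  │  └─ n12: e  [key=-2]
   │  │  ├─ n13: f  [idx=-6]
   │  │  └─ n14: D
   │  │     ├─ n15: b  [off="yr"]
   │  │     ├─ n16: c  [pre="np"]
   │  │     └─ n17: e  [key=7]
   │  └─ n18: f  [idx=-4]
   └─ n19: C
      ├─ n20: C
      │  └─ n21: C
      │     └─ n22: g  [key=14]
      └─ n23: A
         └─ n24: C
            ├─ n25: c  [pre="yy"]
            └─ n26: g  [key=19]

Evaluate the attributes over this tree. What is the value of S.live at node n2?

24

1. n1.key = 13  [terminal]
2. n4.wid = true  [true]
3. n5.hot = "zu"  ["zu"]
4. n5.val = false  [B.wid == false]
5. n6.off = "mv"  [terminal]
6. n7.off = "zk"  [terminal]
7. n5.acc = 1  [len(b₁.off) - 1]
8. n5.fin = true  [D.val == false]
9. n4.pre = "qm"  ["qm"]
10. n3.acc = "uw"  ["uw"]
11. n3.off = -9  [-9]
12. n8.hot = "uwk"  [C₀.acc ++ "k"]
13. n8.val = true  [true]
14. n9.wid = false  [false]
15. n10.wid = false  [B₀.wid == true]
16. n11.key = 13  [terminal]
17. n12.key = -2  [terminal]
18. n10.pre = "nk"  ["nk"]
19. n13.idx = -6  [terminal]
20. n14.hot = "pnk"  ["p" ++ B₁.pre]
21. n14.val = false  [B₀.wid == true]
22. n15.off = "yr"  [terminal]
23. n16.pre = "np"  [terminal]
24. n17.key = 7  [terminal]
25. n14.acc = -1  [e.key - 8]
26. n14.fin = true  [e.key > 6]
27. n9.pre = "nkr"  [B₁.pre ++ "r"]
28. n18.idx = -4  [terminal]
29. n8.acc = 1  [f.idx + 5]
30. n8.fin = true  [D.val == true]
31. n22.key = 14  [terminal]
32. n21.acc = "mx"  ["mx"]
33. n21.off = -8  [g.key * -2 + 20]
34. n20.acc = "qmx"  ["q" ++ C₁.acc]
35. n20.off = -4  [len(C₁.acc) - 6]
36. n23.off = -9  [len(C₁.acc) - 12]
37. n23.mk = false  [C₁.off > -4]
38. n25.pre = "yy"  [terminal]
39. n26.key = 19  [terminal]
40. n24.acc = "yyn"  [c.pre ++ "n"]
41. n24.off = 12  [g.key * 3 - 45]
42. n23.env = 7  [A.off + C.off + 4]
43. n19.acc = "yqmx"  ["y" ++ C₁.acc]
44. n19.off = 14  [C₁.off + 18]
45. n2.live = 24  [C₁.off * 2 - 4]
46. n2.lim = 9  [len(C₁.acc) + 5]
47. n2.env = false  [C₀.off > -9]
48. n0.live = -8  [(if S₁.env then g.key else S₁.live) - 32]
49. n0.lim = -8  [g.key + S₁.live - 45]
50. n0.env = true  [S₁.live == 24]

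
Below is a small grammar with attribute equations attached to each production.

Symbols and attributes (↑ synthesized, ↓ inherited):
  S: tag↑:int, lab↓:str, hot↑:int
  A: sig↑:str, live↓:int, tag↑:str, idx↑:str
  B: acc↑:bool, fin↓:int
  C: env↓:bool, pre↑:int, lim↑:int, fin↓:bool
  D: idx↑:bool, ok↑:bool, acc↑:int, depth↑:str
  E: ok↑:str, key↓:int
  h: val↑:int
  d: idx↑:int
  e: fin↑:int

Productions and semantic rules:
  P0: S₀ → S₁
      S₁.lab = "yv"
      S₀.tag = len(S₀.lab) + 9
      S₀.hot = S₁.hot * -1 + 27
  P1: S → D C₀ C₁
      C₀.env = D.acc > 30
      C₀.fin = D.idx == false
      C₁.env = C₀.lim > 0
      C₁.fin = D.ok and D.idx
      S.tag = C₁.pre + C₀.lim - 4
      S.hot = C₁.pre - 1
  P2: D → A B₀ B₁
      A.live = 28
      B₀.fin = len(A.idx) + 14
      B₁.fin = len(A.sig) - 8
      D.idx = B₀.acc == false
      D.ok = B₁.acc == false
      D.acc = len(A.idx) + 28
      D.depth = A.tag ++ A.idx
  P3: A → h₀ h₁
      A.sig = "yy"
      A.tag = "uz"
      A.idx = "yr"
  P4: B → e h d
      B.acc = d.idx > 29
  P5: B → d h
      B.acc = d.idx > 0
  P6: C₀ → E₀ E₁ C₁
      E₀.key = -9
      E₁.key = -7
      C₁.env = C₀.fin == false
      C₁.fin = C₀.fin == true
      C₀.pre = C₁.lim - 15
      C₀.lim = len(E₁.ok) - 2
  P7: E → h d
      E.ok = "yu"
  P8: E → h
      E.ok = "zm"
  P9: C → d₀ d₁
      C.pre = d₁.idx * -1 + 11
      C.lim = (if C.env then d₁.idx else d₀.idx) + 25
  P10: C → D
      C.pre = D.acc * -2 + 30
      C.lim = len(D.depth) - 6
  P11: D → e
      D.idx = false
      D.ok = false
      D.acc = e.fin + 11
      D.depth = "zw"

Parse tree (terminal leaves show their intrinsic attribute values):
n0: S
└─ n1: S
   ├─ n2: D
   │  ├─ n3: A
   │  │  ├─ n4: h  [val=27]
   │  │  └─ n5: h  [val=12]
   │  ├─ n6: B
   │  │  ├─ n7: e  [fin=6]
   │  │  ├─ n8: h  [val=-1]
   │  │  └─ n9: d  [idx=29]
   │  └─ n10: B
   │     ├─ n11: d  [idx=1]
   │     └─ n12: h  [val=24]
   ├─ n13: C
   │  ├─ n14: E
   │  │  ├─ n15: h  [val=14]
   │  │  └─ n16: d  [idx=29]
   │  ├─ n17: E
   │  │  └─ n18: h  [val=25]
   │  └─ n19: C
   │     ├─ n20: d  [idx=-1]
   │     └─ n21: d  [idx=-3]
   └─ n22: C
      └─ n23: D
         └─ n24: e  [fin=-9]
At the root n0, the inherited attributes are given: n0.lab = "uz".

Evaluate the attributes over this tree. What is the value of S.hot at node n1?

25

1. n0.lab = "uz"  [given at root]
2. n1.lab = "yv"  ["yv"]
3. n3.live = 28  [28]
4. n4.val = 27  [terminal]
5. n5.val = 12  [terminal]
6. n3.sig = "yy"  ["yy"]
7. n3.tag = "uz"  ["uz"]
8. n3.idx = "yr"  ["yr"]
9. n6.fin = 16  [len(A.idx) + 14]
10. n7.fin = 6  [terminal]
11. n8.val = -1  [terminal]
12. n9.idx = 29  [terminal]
13. n6.acc = false  [d.idx > 29]
14. n10.fin = -6  [len(A.sig) - 8]
15. n11.idx = 1  [terminal]
16. n12.val = 24  [terminal]
17. n10.acc = true  [d.idx > 0]
18. n2.idx = true  [B₀.acc == false]
19. n2.ok = false  [B₁.acc == false]
20. n2.acc = 30  [len(A.idx) + 28]
21. n2.depth = "uzyr"  [A.tag ++ A.idx]
22. n13.env = false  [D.acc > 30]
23. n13.fin = false  [D.idx == false]
24. n14.key = -9  [-9]
25. n15.val = 14  [terminal]
26. n16.idx = 29  [terminal]
27. n14.ok = "yu"  ["yu"]
28. n17.key = -7  [-7]
29. n18.val = 25  [terminal]
30. n17.ok = "zm"  ["zm"]
31. n19.env = true  [C₀.fin == false]
32. n19.fin = false  [C₀.fin == true]
33. n20.idx = -1  [terminal]
34. n21.idx = -3  [terminal]
35. n19.pre = 14  [d₁.idx * -1 + 11]
36. n19.lim = 22  [(if C.env then d₁.idx else d₀.idx) + 25]
37. n13.pre = 7  [C₁.lim - 15]
38. n13.lim = 0  [len(E₁.ok) - 2]
39. n22.env = false  [C₀.lim > 0]
40. n22.fin = false  [D.ok and D.idx]
41. n24.fin = -9  [terminal]
42. n23.idx = false  [false]
43. n23.ok = false  [false]
44. n23.acc = 2  [e.fin + 11]
45. n23.depth = "zw"  ["zw"]
46. n22.pre = 26  [D.acc * -2 + 30]
47. n22.lim = -4  [len(D.depth) - 6]
48. n1.tag = 22  [C₁.pre + C₀.lim - 4]
49. n1.hot = 25  [C₁.pre - 1]
50. n0.tag = 11  [len(S₀.lab) + 9]
51. n0.hot = 2  [S₁.hot * -1 + 27]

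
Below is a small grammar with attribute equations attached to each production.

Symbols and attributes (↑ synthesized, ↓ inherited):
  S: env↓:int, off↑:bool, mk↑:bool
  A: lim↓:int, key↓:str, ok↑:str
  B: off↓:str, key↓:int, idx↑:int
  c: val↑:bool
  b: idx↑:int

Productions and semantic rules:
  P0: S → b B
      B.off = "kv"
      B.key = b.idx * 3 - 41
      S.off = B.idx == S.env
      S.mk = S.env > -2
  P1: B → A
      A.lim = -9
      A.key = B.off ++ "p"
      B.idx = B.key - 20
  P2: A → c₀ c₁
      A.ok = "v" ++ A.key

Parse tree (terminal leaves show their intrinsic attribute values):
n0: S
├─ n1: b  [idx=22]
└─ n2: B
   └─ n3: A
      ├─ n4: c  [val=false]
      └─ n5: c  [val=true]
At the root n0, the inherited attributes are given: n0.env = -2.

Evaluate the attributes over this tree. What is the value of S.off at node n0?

1. n0.env = -2  [given at root]
2. n1.idx = 22  [terminal]
3. n2.off = "kv"  ["kv"]
4. n2.key = 25  [b.idx * 3 - 41]
5. n3.lim = -9  [-9]
6. n3.key = "kvp"  [B.off ++ "p"]
7. n4.val = false  [terminal]
8. n5.val = true  [terminal]
9. n3.ok = "vkvp"  ["v" ++ A.key]
10. n2.idx = 5  [B.key - 20]
11. n0.off = false  [B.idx == S.env]
12. n0.mk = false  [S.env > -2]

false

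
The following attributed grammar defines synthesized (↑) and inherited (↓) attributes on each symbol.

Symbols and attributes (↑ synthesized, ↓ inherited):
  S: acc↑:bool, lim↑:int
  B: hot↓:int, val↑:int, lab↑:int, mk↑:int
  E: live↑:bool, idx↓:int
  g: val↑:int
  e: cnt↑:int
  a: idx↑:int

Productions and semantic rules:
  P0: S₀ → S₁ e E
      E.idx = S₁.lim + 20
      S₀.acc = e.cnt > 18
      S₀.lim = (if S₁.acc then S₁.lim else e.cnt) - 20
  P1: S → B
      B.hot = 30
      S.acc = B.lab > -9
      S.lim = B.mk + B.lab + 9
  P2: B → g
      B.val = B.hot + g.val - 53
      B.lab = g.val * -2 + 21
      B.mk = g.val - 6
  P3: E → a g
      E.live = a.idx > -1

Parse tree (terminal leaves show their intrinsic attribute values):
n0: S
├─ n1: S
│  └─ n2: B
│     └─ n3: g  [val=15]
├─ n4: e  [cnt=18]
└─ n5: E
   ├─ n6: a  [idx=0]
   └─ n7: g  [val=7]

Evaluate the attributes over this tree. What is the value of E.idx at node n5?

29

1. n2.hot = 30  [30]
2. n3.val = 15  [terminal]
3. n2.val = -8  [B.hot + g.val - 53]
4. n2.lab = -9  [g.val * -2 + 21]
5. n2.mk = 9  [g.val - 6]
6. n1.acc = false  [B.lab > -9]
7. n1.lim = 9  [B.mk + B.lab + 9]
8. n4.cnt = 18  [terminal]
9. n5.idx = 29  [S₁.lim + 20]
10. n6.idx = 0  [terminal]
11. n7.val = 7  [terminal]
12. n5.live = true  [a.idx > -1]
13. n0.acc = false  [e.cnt > 18]
14. n0.lim = -2  [(if S₁.acc then S₁.lim else e.cnt) - 20]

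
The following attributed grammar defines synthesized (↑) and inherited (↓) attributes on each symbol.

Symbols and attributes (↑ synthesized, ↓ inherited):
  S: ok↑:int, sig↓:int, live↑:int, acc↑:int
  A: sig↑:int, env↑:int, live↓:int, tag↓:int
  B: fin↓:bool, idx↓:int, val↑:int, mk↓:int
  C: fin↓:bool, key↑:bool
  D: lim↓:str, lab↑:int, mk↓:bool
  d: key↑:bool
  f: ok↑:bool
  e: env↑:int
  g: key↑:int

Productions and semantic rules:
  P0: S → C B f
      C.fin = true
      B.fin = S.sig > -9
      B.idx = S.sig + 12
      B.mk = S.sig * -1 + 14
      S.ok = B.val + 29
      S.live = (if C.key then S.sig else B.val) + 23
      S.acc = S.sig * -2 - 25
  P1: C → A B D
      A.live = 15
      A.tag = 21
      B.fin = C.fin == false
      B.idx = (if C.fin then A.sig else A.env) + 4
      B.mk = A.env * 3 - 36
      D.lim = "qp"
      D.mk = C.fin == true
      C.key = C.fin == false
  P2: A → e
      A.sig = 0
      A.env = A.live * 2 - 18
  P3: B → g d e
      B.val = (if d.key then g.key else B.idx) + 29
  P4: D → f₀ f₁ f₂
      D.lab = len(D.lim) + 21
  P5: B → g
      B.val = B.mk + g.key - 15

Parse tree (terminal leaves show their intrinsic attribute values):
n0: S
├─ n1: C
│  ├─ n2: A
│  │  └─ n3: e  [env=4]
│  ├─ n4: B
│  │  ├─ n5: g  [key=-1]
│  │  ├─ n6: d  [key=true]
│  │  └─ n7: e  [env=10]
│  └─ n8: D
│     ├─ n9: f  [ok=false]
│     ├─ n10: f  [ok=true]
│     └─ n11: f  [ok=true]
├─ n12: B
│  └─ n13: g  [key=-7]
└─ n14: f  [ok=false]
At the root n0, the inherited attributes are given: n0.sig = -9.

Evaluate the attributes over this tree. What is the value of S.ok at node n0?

30

1. n0.sig = -9  [given at root]
2. n1.fin = true  [true]
3. n2.live = 15  [15]
4. n2.tag = 21  [21]
5. n3.env = 4  [terminal]
6. n2.sig = 0  [0]
7. n2.env = 12  [A.live * 2 - 18]
8. n4.fin = false  [C.fin == false]
9. n4.idx = 4  [(if C.fin then A.sig else A.env) + 4]
10. n4.mk = 0  [A.env * 3 - 36]
11. n5.key = -1  [terminal]
12. n6.key = true  [terminal]
13. n7.env = 10  [terminal]
14. n4.val = 28  [(if d.key then g.key else B.idx) + 29]
15. n8.lim = "qp"  ["qp"]
16. n8.mk = true  [C.fin == true]
17. n9.ok = false  [terminal]
18. n10.ok = true  [terminal]
19. n11.ok = true  [terminal]
20. n8.lab = 23  [len(D.lim) + 21]
21. n1.key = false  [C.fin == false]
22. n12.fin = false  [S.sig > -9]
23. n12.idx = 3  [S.sig + 12]
24. n12.mk = 23  [S.sig * -1 + 14]
25. n13.key = -7  [terminal]
26. n12.val = 1  [B.mk + g.key - 15]
27. n14.ok = false  [terminal]
28. n0.ok = 30  [B.val + 29]
29. n0.live = 24  [(if C.key then S.sig else B.val) + 23]
30. n0.acc = -7  [S.sig * -2 - 25]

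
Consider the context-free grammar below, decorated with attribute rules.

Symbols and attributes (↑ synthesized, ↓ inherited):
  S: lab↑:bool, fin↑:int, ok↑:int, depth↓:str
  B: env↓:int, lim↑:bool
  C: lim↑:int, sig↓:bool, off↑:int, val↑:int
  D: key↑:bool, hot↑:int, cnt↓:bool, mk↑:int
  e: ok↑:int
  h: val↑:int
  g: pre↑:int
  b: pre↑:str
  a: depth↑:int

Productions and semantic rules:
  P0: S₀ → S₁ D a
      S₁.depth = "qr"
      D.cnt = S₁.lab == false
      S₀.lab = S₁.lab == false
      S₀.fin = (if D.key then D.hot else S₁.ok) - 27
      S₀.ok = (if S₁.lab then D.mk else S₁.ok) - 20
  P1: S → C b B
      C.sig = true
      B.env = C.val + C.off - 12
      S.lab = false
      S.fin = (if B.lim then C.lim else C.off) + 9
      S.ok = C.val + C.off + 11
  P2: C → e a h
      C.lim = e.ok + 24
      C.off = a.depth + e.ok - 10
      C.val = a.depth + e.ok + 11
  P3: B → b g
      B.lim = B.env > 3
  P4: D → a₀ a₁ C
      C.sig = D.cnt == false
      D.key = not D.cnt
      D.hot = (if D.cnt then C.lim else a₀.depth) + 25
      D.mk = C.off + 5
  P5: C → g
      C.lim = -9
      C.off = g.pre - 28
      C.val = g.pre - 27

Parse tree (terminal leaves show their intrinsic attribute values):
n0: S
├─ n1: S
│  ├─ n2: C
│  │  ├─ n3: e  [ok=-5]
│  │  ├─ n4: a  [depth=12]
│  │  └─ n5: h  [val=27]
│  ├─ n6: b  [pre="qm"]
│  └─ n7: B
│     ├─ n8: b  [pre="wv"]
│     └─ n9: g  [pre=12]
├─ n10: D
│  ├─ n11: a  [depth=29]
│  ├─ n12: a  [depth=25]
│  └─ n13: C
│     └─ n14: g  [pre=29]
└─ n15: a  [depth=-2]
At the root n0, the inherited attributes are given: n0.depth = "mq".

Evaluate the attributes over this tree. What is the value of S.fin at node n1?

1. n0.depth = "mq"  [given at root]
2. n1.depth = "qr"  ["qr"]
3. n2.sig = true  [true]
4. n3.ok = -5  [terminal]
5. n4.depth = 12  [terminal]
6. n5.val = 27  [terminal]
7. n2.lim = 19  [e.ok + 24]
8. n2.off = -3  [a.depth + e.ok - 10]
9. n2.val = 18  [a.depth + e.ok + 11]
10. n6.pre = "qm"  [terminal]
11. n7.env = 3  [C.val + C.off - 12]
12. n8.pre = "wv"  [terminal]
13. n9.pre = 12  [terminal]
14. n7.lim = false  [B.env > 3]
15. n1.lab = false  [false]
16. n1.fin = 6  [(if B.lim then C.lim else C.off) + 9]
17. n1.ok = 26  [C.val + C.off + 11]
18. n10.cnt = true  [S₁.lab == false]
19. n11.depth = 29  [terminal]
20. n12.depth = 25  [terminal]
21. n13.sig = false  [D.cnt == false]
22. n14.pre = 29  [terminal]
23. n13.lim = -9  [-9]
24. n13.off = 1  [g.pre - 28]
25. n13.val = 2  [g.pre - 27]
26. n10.key = false  [not D.cnt]
27. n10.hot = 16  [(if D.cnt then C.lim else a₀.depth) + 25]
28. n10.mk = 6  [C.off + 5]
29. n15.depth = -2  [terminal]
30. n0.lab = true  [S₁.lab == false]
31. n0.fin = -1  [(if D.key then D.hot else S₁.ok) - 27]
32. n0.ok = 6  [(if S₁.lab then D.mk else S₁.ok) - 20]

6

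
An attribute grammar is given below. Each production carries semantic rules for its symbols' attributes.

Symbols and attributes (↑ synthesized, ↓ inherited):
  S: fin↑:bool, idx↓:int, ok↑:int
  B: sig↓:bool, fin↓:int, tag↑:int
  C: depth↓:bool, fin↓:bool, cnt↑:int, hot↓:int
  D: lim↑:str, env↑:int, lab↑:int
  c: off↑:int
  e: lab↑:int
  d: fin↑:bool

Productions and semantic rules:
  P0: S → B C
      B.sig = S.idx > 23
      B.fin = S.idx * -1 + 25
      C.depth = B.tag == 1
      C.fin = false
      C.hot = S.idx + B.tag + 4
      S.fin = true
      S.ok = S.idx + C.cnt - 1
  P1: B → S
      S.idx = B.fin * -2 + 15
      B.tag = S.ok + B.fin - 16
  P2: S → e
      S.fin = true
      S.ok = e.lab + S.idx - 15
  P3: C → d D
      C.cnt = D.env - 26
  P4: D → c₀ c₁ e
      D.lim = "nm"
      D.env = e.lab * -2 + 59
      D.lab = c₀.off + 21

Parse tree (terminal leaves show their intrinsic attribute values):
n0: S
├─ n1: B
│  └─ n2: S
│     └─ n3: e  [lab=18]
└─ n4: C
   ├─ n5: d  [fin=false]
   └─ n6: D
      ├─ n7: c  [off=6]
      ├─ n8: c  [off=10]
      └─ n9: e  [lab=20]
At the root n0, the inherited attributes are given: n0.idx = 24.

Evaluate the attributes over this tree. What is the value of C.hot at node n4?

1. n0.idx = 24  [given at root]
2. n1.sig = true  [S.idx > 23]
3. n1.fin = 1  [S.idx * -1 + 25]
4. n2.idx = 13  [B.fin * -2 + 15]
5. n3.lab = 18  [terminal]
6. n2.fin = true  [true]
7. n2.ok = 16  [e.lab + S.idx - 15]
8. n1.tag = 1  [S.ok + B.fin - 16]
9. n4.depth = true  [B.tag == 1]
10. n4.fin = false  [false]
11. n4.hot = 29  [S.idx + B.tag + 4]
12. n5.fin = false  [terminal]
13. n7.off = 6  [terminal]
14. n8.off = 10  [terminal]
15. n9.lab = 20  [terminal]
16. n6.lim = "nm"  ["nm"]
17. n6.env = 19  [e.lab * -2 + 59]
18. n6.lab = 27  [c₀.off + 21]
19. n4.cnt = -7  [D.env - 26]
20. n0.fin = true  [true]
21. n0.ok = 16  [S.idx + C.cnt - 1]

29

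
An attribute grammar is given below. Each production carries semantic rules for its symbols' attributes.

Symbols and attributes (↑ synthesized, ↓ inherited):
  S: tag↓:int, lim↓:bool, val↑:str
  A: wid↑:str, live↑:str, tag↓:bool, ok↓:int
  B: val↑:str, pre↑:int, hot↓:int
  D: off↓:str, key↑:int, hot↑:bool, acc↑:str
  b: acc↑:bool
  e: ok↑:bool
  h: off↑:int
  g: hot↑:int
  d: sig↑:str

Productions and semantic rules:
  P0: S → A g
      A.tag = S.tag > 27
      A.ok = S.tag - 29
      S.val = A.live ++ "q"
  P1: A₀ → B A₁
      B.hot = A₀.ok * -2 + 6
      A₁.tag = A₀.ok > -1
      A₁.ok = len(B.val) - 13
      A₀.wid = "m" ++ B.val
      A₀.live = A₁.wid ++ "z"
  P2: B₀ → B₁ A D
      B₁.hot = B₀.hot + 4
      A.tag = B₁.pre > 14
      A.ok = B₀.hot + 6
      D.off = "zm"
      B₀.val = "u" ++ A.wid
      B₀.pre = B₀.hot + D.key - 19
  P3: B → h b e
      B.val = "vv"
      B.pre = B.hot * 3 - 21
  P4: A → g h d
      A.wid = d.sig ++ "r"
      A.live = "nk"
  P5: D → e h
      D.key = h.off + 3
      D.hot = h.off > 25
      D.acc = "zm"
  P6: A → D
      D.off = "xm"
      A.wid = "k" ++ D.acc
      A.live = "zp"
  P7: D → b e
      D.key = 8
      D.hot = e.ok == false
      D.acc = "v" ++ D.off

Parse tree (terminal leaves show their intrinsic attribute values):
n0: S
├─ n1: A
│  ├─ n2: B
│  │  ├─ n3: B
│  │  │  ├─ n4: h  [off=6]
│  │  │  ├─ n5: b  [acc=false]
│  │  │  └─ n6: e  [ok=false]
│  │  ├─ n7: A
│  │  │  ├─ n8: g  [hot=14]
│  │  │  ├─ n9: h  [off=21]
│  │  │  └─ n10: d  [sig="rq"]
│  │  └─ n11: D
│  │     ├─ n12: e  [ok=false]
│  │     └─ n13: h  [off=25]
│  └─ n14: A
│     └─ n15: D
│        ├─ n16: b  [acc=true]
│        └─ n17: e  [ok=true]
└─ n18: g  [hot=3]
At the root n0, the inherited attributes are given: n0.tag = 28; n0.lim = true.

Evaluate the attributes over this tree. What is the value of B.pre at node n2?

1. n0.tag = 28  [given at root]
2. n0.lim = true  [given at root]
3. n1.tag = true  [S.tag > 27]
4. n1.ok = -1  [S.tag - 29]
5. n2.hot = 8  [A₀.ok * -2 + 6]
6. n3.hot = 12  [B₀.hot + 4]
7. n4.off = 6  [terminal]
8. n5.acc = false  [terminal]
9. n6.ok = false  [terminal]
10. n3.val = "vv"  ["vv"]
11. n3.pre = 15  [B.hot * 3 - 21]
12. n7.tag = true  [B₁.pre > 14]
13. n7.ok = 14  [B₀.hot + 6]
14. n8.hot = 14  [terminal]
15. n9.off = 21  [terminal]
16. n10.sig = "rq"  [terminal]
17. n7.wid = "rqr"  [d.sig ++ "r"]
18. n7.live = "nk"  ["nk"]
19. n11.off = "zm"  ["zm"]
20. n12.ok = false  [terminal]
21. n13.off = 25  [terminal]
22. n11.key = 28  [h.off + 3]
23. n11.hot = false  [h.off > 25]
24. n11.acc = "zm"  ["zm"]
25. n2.val = "urqr"  ["u" ++ A.wid]
26. n2.pre = 17  [B₀.hot + D.key - 19]
27. n14.tag = false  [A₀.ok > -1]
28. n14.ok = -9  [len(B.val) - 13]
29. n15.off = "xm"  ["xm"]
30. n16.acc = true  [terminal]
31. n17.ok = true  [terminal]
32. n15.key = 8  [8]
33. n15.hot = false  [e.ok == false]
34. n15.acc = "vxm"  ["v" ++ D.off]
35. n14.wid = "kvxm"  ["k" ++ D.acc]
36. n14.live = "zp"  ["zp"]
37. n1.wid = "murqr"  ["m" ++ B.val]
38. n1.live = "kvxmz"  [A₁.wid ++ "z"]
39. n18.hot = 3  [terminal]
40. n0.val = "kvxmzq"  [A.live ++ "q"]

17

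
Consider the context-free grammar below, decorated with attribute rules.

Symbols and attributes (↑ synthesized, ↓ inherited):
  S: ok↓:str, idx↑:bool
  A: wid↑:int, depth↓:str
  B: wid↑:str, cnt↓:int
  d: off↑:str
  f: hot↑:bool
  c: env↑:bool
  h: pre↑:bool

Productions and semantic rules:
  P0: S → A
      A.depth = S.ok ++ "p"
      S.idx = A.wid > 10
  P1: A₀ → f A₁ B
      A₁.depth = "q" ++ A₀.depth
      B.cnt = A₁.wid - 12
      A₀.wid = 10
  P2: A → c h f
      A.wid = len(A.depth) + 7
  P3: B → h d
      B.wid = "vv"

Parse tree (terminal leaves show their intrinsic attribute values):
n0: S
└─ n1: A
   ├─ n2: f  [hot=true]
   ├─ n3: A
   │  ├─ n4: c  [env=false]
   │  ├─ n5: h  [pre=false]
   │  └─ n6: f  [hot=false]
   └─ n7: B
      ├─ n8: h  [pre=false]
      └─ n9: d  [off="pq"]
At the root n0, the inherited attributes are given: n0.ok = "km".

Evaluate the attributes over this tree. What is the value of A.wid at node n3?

11

1. n0.ok = "km"  [given at root]
2. n1.depth = "kmp"  [S.ok ++ "p"]
3. n2.hot = true  [terminal]
4. n3.depth = "qkmp"  ["q" ++ A₀.depth]
5. n4.env = false  [terminal]
6. n5.pre = false  [terminal]
7. n6.hot = false  [terminal]
8. n3.wid = 11  [len(A.depth) + 7]
9. n7.cnt = -1  [A₁.wid - 12]
10. n8.pre = false  [terminal]
11. n9.off = "pq"  [terminal]
12. n7.wid = "vv"  ["vv"]
13. n1.wid = 10  [10]
14. n0.idx = false  [A.wid > 10]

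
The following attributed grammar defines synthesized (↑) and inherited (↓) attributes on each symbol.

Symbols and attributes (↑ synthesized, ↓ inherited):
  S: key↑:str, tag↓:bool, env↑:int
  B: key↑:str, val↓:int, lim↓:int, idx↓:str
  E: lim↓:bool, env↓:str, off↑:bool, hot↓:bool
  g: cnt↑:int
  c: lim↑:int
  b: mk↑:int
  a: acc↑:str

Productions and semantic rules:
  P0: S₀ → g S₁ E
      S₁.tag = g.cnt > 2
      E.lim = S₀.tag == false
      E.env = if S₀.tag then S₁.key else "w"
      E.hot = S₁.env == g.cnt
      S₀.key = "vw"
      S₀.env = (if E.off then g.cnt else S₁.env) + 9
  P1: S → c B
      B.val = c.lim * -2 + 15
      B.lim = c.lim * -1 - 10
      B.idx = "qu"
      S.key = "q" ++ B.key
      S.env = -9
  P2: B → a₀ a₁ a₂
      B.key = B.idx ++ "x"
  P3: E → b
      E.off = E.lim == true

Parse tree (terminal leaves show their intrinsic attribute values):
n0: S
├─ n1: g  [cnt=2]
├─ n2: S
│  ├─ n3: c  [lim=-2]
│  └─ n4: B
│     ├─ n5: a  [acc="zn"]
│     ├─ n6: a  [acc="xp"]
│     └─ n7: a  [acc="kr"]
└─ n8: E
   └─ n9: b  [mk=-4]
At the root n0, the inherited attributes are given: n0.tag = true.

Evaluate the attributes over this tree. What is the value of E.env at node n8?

1. n0.tag = true  [given at root]
2. n1.cnt = 2  [terminal]
3. n2.tag = false  [g.cnt > 2]
4. n3.lim = -2  [terminal]
5. n4.val = 19  [c.lim * -2 + 15]
6. n4.lim = -8  [c.lim * -1 - 10]
7. n4.idx = "qu"  ["qu"]
8. n5.acc = "zn"  [terminal]
9. n6.acc = "xp"  [terminal]
10. n7.acc = "kr"  [terminal]
11. n4.key = "qux"  [B.idx ++ "x"]
12. n2.key = "qqux"  ["q" ++ B.key]
13. n2.env = -9  [-9]
14. n8.lim = false  [S₀.tag == false]
15. n8.env = "qqux"  [if S₀.tag then S₁.key else "w"]
16. n8.hot = false  [S₁.env == g.cnt]
17. n9.mk = -4  [terminal]
18. n8.off = false  [E.lim == true]
19. n0.key = "vw"  ["vw"]
20. n0.env = 0  [(if E.off then g.cnt else S₁.env) + 9]

"qqux"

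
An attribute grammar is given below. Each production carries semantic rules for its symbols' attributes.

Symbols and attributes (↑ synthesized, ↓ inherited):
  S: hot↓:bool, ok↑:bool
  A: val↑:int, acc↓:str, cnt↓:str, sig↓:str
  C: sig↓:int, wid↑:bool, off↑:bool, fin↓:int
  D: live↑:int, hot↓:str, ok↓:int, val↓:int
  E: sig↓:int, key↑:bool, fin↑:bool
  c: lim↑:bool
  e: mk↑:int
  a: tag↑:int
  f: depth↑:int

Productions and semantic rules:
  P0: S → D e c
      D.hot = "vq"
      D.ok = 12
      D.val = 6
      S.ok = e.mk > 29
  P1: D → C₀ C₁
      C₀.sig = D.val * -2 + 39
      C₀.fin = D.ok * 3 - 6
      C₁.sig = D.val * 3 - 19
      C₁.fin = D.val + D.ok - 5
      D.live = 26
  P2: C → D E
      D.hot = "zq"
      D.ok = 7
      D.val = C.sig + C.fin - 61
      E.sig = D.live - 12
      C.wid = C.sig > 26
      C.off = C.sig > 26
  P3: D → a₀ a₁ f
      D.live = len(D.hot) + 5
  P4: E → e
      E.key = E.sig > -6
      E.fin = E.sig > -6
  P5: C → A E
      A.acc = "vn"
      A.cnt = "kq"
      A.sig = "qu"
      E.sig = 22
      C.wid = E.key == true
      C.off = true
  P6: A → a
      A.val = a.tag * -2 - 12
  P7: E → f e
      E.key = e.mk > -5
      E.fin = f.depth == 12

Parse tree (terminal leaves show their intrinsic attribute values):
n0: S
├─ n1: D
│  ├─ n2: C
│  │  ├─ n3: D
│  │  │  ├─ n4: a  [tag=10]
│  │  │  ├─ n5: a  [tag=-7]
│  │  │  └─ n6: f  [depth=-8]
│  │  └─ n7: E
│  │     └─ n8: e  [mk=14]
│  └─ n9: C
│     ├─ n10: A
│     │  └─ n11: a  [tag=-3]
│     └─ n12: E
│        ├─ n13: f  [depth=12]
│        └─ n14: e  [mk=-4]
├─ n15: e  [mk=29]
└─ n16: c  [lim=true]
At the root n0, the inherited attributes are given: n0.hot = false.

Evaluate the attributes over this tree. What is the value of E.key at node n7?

1. n0.hot = false  [given at root]
2. n1.hot = "vq"  ["vq"]
3. n1.ok = 12  [12]
4. n1.val = 6  [6]
5. n2.sig = 27  [D.val * -2 + 39]
6. n2.fin = 30  [D.ok * 3 - 6]
7. n3.hot = "zq"  ["zq"]
8. n3.ok = 7  [7]
9. n3.val = -4  [C.sig + C.fin - 61]
10. n4.tag = 10  [terminal]
11. n5.tag = -7  [terminal]
12. n6.depth = -8  [terminal]
13. n3.live = 7  [len(D.hot) + 5]
14. n7.sig = -5  [D.live - 12]
15. n8.mk = 14  [terminal]
16. n7.key = true  [E.sig > -6]
17. n7.fin = true  [E.sig > -6]
18. n2.wid = true  [C.sig > 26]
19. n2.off = true  [C.sig > 26]
20. n9.sig = -1  [D.val * 3 - 19]
21. n9.fin = 13  [D.val + D.ok - 5]
22. n10.acc = "vn"  ["vn"]
23. n10.cnt = "kq"  ["kq"]
24. n10.sig = "qu"  ["qu"]
25. n11.tag = -3  [terminal]
26. n10.val = -6  [a.tag * -2 - 12]
27. n12.sig = 22  [22]
28. n13.depth = 12  [terminal]
29. n14.mk = -4  [terminal]
30. n12.key = true  [e.mk > -5]
31. n12.fin = true  [f.depth == 12]
32. n9.wid = true  [E.key == true]
33. n9.off = true  [true]
34. n1.live = 26  [26]
35. n15.mk = 29  [terminal]
36. n16.lim = true  [terminal]
37. n0.ok = false  [e.mk > 29]

true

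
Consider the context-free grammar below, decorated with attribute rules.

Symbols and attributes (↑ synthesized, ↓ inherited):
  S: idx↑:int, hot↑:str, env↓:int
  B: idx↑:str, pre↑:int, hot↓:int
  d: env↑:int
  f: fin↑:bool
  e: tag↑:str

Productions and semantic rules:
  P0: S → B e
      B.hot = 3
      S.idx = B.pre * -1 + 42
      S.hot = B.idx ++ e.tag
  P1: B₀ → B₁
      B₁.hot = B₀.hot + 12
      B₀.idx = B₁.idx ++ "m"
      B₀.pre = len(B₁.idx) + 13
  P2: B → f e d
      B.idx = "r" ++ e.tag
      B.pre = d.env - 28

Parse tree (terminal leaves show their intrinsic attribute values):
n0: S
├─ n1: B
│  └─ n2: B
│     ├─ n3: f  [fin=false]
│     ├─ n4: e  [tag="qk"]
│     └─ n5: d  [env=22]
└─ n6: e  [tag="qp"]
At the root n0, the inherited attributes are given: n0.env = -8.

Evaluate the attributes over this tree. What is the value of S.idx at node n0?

26

1. n0.env = -8  [given at root]
2. n1.hot = 3  [3]
3. n2.hot = 15  [B₀.hot + 12]
4. n3.fin = false  [terminal]
5. n4.tag = "qk"  [terminal]
6. n5.env = 22  [terminal]
7. n2.idx = "rqk"  ["r" ++ e.tag]
8. n2.pre = -6  [d.env - 28]
9. n1.idx = "rqkm"  [B₁.idx ++ "m"]
10. n1.pre = 16  [len(B₁.idx) + 13]
11. n6.tag = "qp"  [terminal]
12. n0.idx = 26  [B.pre * -1 + 42]
13. n0.hot = "rqkmqp"  [B.idx ++ e.tag]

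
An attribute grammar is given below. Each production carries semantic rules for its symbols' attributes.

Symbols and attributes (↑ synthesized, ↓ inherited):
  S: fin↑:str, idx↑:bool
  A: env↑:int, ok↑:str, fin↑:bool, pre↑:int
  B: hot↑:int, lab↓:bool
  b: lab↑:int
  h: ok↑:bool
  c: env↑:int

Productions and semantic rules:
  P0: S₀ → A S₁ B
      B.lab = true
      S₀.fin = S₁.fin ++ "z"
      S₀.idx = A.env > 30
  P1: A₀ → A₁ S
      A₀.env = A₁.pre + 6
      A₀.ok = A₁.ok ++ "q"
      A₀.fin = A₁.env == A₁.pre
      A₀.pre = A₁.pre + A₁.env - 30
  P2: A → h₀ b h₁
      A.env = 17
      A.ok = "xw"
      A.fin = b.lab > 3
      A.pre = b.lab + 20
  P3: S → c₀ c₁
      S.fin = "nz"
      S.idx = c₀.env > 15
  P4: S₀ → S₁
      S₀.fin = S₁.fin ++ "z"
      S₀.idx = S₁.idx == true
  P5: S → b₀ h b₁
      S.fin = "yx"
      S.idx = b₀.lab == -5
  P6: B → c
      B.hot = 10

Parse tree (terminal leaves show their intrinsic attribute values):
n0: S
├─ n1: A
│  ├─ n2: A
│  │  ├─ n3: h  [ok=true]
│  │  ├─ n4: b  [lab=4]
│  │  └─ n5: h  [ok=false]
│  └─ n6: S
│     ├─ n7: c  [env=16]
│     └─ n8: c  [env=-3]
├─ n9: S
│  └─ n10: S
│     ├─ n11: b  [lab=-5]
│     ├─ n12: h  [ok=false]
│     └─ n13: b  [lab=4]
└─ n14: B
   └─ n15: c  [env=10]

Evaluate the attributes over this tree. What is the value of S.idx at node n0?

1. n3.ok = true  [terminal]
2. n4.lab = 4  [terminal]
3. n5.ok = false  [terminal]
4. n2.env = 17  [17]
5. n2.ok = "xw"  ["xw"]
6. n2.fin = true  [b.lab > 3]
7. n2.pre = 24  [b.lab + 20]
8. n7.env = 16  [terminal]
9. n8.env = -3  [terminal]
10. n6.fin = "nz"  ["nz"]
11. n6.idx = true  [c₀.env > 15]
12. n1.env = 30  [A₁.pre + 6]
13. n1.ok = "xwq"  [A₁.ok ++ "q"]
14. n1.fin = false  [A₁.env == A₁.pre]
15. n1.pre = 11  [A₁.pre + A₁.env - 30]
16. n11.lab = -5  [terminal]
17. n12.ok = false  [terminal]
18. n13.lab = 4  [terminal]
19. n10.fin = "yx"  ["yx"]
20. n10.idx = true  [b₀.lab == -5]
21. n9.fin = "yxz"  [S₁.fin ++ "z"]
22. n9.idx = true  [S₁.idx == true]
23. n14.lab = true  [true]
24. n15.env = 10  [terminal]
25. n14.hot = 10  [10]
26. n0.fin = "yxzz"  [S₁.fin ++ "z"]
27. n0.idx = false  [A.env > 30]

false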